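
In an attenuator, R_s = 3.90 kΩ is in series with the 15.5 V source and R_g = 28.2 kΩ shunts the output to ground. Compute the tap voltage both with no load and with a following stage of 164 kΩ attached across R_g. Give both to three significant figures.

Open-circuit: V = 15.5 × 28.2/(3.90 + 28.2) = 13.6 V.
With the load, R_g becomes R_g‖R_L = 24.06 kΩ, so V = 15.5 × 24.06/27.96 = 13.3 V.

Unloaded: 13.6 V; loaded: 13.3 V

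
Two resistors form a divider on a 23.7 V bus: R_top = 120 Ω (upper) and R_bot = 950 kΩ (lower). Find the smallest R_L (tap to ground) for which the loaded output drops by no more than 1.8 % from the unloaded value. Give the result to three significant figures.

R_L(min) ≈ 6.55 kΩ

Output resistance R_th = R_top‖R_bot = (120 × 950000)/950100 = 120.0 Ω.
The fractional drop is R_th/(R_th + R_L); requiring this ≤ 0.0180 gives R_L ≥ R_th(1/0.0180 − 1) = 120.0 × 54.56 = 6.55 kΩ.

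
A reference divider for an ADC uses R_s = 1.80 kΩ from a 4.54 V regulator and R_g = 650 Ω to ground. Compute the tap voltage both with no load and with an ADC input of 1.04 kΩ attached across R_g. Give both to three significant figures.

Unloaded: 1.20 V; loaded: 0.825 V

Open-circuit: V = 4.54 × 650/(1800 + 650) = 1.20 V.
With the load, R_g becomes R_g‖R_L = 400.0 Ω, so V = 4.54 × 400.0/2200 = 0.825 V.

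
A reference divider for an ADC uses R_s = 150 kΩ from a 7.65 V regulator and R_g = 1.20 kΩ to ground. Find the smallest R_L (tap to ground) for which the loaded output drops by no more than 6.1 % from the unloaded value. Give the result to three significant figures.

Output resistance R_th = R_s‖R_g = (150 × 1.20)/151.2 = 1.190 kΩ.
The fractional drop is R_th/(R_th + R_L); requiring this ≤ 0.0610 gives R_L ≥ R_th(1/0.0610 − 1) = 1.190 × 15.39 = 18.3 kΩ.

R_L(min) ≈ 18.3 kΩ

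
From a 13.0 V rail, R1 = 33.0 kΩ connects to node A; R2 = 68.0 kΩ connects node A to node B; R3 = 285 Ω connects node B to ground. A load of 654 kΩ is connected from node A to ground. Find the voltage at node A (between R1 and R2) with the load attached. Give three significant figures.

Below node A the series string R2+R3 = 68280 Ω sits in parallel with the 654000 Ω load: 61830 Ω.
V_A = 13.0 × 61830/(33000 + 61830) = 8.48 V.

V ≈ 8.48 V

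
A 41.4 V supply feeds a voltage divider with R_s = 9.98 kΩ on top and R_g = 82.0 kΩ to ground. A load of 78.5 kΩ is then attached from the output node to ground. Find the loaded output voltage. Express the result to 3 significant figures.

V_out ≈ 33.2 V

The load sits in parallel with R_g: R_g‖R_L = (82.0 × 78.5) / (82.0 + 78.5) = 40.11 kΩ.
V_out = 41.4 × 40.11 / (9.98 + 40.11) = 41.4 × 40.11/50.09 = 33.2 V.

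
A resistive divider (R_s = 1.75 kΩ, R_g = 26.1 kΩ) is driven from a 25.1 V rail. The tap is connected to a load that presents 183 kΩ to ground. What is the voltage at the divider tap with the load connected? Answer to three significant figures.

The load sits in parallel with R_g: R_g‖R_L = (26.1 × 183) / (26.1 + 183) = 22.84 kΩ.
V_out = 25.1 × 22.84 / (1.75 + 22.84) = 25.1 × 22.84/24.59 = 23.3 V.

V_out ≈ 23.3 V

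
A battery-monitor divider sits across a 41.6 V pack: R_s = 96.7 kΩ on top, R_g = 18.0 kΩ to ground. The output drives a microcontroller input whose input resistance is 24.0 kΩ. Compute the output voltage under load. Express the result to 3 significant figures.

V_out ≈ 4.00 V

The load sits in parallel with R_g: R_g‖R_L = (18.0 × 24.0) / (18.0 + 24.0) = 10.29 kΩ.
V_out = 41.6 × 10.29 / (96.7 + 10.29) = 41.6 × 10.29/107.0 = 4.00 V.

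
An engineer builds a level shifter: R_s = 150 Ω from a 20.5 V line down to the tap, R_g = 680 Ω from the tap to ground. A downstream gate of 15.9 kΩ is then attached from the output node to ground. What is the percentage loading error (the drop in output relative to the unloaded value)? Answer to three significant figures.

The divider's output (Thévenin) resistance is R_s‖R_g = 122.9 Ω.
Fractional drop under load = R_th/(R_th + R_L) = 122.9 / (122.9 + 15900) = 0.007670.
So the output falls by 0.767 %.

0.767 %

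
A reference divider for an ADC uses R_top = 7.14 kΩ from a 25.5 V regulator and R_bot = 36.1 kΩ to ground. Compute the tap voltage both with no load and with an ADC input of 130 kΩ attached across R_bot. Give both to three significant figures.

Unloaded: 21.3 V; loaded: 20.4 V

Open-circuit: V = 25.5 × 36.1/(7.14 + 36.1) = 21.3 V.
With the load, R_bot becomes R_bot‖R_L = 28.25 kΩ, so V = 25.5 × 28.25/35.39 = 20.4 V.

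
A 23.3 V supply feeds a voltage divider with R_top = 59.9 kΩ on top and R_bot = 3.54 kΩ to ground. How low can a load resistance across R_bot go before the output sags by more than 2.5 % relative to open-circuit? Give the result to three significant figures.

R_L(min) ≈ 130 kΩ

Output resistance R_th = R_top‖R_bot = (59.9 × 3.54)/63.44 = 3.342 kΩ.
The fractional drop is R_th/(R_th + R_L); requiring this ≤ 0.0250 gives R_L ≥ R_th(1/0.0250 − 1) = 3.342 × 39.00 = 130 kΩ.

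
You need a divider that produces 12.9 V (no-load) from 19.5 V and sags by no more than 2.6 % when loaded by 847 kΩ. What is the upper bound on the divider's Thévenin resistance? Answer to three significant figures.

R_th ≤ 22.6 kΩ

Loading drop = R_th/(R_th + R_L) ≤ 0.0260, so R_th ≤ R_L · ε/(1−ε) = 847 kΩ × 0.0260/0.9740 = 22.6 kΩ.
(Any R1, R2 with R2/(R1+R2) = 0.662 and R1‖R2 ≤ 22.6 kΩ will meet the spec.)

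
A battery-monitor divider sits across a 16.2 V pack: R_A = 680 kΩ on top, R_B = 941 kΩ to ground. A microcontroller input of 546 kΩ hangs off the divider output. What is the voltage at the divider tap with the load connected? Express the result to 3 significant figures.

V_out ≈ 5.46 V

The load sits in parallel with R_B: R_B‖R_L = (941 × 546) / (941 + 546) = 345.5 kΩ.
V_out = 16.2 × 345.5 / (680 + 345.5) = 16.2 × 345.5/1026 = 5.46 V.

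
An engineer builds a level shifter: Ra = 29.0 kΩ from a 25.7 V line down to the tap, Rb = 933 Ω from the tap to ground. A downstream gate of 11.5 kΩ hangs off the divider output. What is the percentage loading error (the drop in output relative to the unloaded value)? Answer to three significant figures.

The divider's output (Thévenin) resistance is Ra‖Rb = 903.9 Ω.
Fractional drop under load = R_th/(R_th + R_L) = 903.9 / (903.9 + 11500) = 0.07287.
So the output falls by 7.29 %.

7.29 %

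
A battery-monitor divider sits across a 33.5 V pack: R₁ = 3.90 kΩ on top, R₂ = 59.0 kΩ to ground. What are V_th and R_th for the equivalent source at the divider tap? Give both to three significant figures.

V_th is the open-circuit tap voltage: 33.5 × 59.0/(3.90 + 59.0) = 31.4 V.
With the supply zeroed, R₁ and R₂ appear in parallel from the tap: R_th = R₁‖R₂ = (3.90 × 59.0)/62.90 = 3.66 kΩ.

V_th = 31.4 V, R_th = 3.66 kΩ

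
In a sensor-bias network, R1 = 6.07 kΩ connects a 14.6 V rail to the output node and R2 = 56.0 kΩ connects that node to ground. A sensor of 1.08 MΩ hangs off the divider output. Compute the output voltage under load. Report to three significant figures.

V_out ≈ 13.1 V

The load sits in parallel with R2: R2‖R_L = (56.0 × 1080) / (56.0 + 1080) = 53.24 kΩ.
V_out = 14.6 × 53.24 / (6.07 + 53.24) = 14.6 × 53.24/59.31 = 13.1 V.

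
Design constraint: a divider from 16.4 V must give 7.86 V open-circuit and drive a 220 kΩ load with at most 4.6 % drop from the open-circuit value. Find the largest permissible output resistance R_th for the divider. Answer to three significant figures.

Loading drop = R_th/(R_th + R_L) ≤ 0.0460, so R_th ≤ R_L · ε/(1−ε) = 220 kΩ × 0.0460/0.9540 = 10.6 kΩ.

R_th ≤ 10.6 kΩ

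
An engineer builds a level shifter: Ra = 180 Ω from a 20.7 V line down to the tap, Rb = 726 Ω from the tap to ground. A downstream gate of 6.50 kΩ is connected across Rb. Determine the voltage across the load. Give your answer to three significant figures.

V_out ≈ 16.2 V

The load sits in parallel with Rb: Rb‖R_L = (726 × 6500) / (726 + 6500) = 653.1 Ω.
V_out = 20.7 × 653.1 / (180 + 653.1) = 20.7 × 653.1/833.1 = 16.2 V.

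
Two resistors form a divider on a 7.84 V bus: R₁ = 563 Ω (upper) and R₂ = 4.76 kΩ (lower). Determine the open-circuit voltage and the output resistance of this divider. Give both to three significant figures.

V_th is the open-circuit tap voltage: 7.84 × 4760/(563 + 4760) = 7.01 V.
With the supply zeroed, R₁ and R₂ appear in parallel from the tap: R_th = R₁‖R₂ = (563 × 4760)/5323 = 503 Ω.

V_th = 7.01 V, R_th = 503 Ω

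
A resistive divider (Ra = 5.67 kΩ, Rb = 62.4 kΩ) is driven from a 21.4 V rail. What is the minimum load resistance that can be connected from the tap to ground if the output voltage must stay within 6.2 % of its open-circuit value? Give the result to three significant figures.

Output resistance R_th = Ra‖Rb = (5.67 × 62.4)/68.07 = 5.198 kΩ.
The fractional drop is R_th/(R_th + R_L); requiring this ≤ 0.0620 gives R_L ≥ R_th(1/0.0620 − 1) = 5.198 × 15.13 = 78.6 kΩ.

R_L(min) ≈ 78.6 kΩ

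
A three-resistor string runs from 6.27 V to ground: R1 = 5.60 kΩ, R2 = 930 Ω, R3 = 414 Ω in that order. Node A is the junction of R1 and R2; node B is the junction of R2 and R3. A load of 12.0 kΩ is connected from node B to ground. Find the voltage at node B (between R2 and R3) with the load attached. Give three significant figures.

V ≈ 0.362 V

At node B, R3 is in parallel with the load: R3‖R_L = 400.2 Ω.
Below node A the resistance is R2 + (R3‖R_L) = 1330 Ω, so V_A = 6.27 × 1330/6930 = 1.203 V.
Then V_B = V_A × (R3‖R_L)/(R2 + R3‖R_L) = 1.203 × 400.2/1330 = 0.362 V.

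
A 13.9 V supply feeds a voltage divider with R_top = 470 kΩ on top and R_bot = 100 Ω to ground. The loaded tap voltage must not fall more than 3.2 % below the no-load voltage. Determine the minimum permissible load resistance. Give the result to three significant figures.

R_L(min) ≈ 3.02 kΩ

Output resistance R_th = R_top‖R_bot = (470000 × 100)/470100 = 99.98 Ω.
The fractional drop is R_th/(R_th + R_L); requiring this ≤ 0.0320 gives R_L ≥ R_th(1/0.0320 − 1) = 99.98 × 30.25 = 3.02 kΩ.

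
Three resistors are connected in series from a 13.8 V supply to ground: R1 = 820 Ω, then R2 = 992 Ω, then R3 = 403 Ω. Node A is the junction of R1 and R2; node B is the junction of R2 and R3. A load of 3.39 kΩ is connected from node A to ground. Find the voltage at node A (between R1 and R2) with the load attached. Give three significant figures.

V ≈ 7.54 V

Below node A the series string R2+R3 = 1395 Ω sits in parallel with the 3390 Ω load: 988.3 Ω.
V_A = 13.8 × 988.3/(820 + 988.3) = 7.54 V.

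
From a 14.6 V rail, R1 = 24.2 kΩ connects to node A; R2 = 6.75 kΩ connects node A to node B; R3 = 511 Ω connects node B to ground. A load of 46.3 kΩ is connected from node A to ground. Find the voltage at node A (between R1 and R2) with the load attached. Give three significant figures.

V ≈ 3.01 V

Below node A the series string R2+R3 = 7261 Ω sits in parallel with the 46300 Ω load: 6277 Ω.
V_A = 14.6 × 6277/(24200 + 6277) = 3.01 V.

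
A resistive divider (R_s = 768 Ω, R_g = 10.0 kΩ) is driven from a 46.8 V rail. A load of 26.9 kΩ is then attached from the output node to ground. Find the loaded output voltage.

The load sits in parallel with R_g: R_g‖R_L = (10000 × 26900) / (10000 + 26900) = 7290 Ω.
V_out = 46.8 × 7290 / (768 + 7290) = 46.8 × 7290/8058 = 42.3 V.
(Unloaded it would have been 43.5 V.)

V_out ≈ 42.3 V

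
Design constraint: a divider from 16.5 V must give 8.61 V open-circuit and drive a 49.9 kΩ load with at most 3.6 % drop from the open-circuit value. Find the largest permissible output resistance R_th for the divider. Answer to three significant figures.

Loading drop = R_th/(R_th + R_L) ≤ 0.0360, so R_th ≤ R_L · ε/(1−ε) = 49.9 kΩ × 0.0360/0.9640 = 1.86 kΩ.

R_th ≤ 1.86 kΩ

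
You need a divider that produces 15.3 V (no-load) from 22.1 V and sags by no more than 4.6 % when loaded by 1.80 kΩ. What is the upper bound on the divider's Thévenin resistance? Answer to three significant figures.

R_th ≤ 86.8 Ω

Loading drop = R_th/(R_th + R_L) ≤ 0.0460, so R_th ≤ R_L · ε/(1−ε) = 1.80 kΩ × 0.0460/0.9540 = 86.8 Ω.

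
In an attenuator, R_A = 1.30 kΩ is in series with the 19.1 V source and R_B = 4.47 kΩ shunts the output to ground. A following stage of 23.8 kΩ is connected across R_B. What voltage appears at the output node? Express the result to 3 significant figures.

The load sits in parallel with R_B: R_B‖R_L = (4.47 × 23.8) / (4.47 + 23.8) = 3.763 kΩ.
V_out = 19.1 × 3.763 / (1.30 + 3.763) = 19.1 × 3.763/5.063 = 14.2 V.
(Unloaded it would have been 14.8 V.)

V_out ≈ 14.2 V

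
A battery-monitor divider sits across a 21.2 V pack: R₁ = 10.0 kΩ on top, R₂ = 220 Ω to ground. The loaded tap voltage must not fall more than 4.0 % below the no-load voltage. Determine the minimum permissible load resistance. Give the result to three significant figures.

R_L(min) ≈ 5.17 kΩ

Output resistance R_th = R₁‖R₂ = (10000 × 220)/10220 = 215.3 Ω.
The fractional drop is R_th/(R_th + R_L); requiring this ≤ 0.0400 gives R_L ≥ R_th(1/0.0400 − 1) = 215.3 × 24.00 = 5.17 kΩ.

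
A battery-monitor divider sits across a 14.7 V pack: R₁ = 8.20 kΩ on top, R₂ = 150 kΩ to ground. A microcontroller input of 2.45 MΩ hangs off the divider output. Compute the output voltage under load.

The load sits in parallel with R₂: R₂‖R_L = (150 × 2450) / (150 + 2450) = 141.3 kΩ.
V_out = 14.7 × 141.3 / (8.20 + 141.3) = 14.7 × 141.3/149.5 = 13.9 V.
(Unloaded it would have been 13.9 V.)

V_out ≈ 13.9 V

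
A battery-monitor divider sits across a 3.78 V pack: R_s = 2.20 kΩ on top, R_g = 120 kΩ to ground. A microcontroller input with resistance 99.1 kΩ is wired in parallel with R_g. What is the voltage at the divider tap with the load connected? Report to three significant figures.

The load sits in parallel with R_g: R_g‖R_L = (120 × 99.1) / (120 + 99.1) = 54.28 kΩ.
V_out = 3.78 × 54.28 / (2.20 + 54.28) = 3.78 × 54.28/56.48 = 3.63 V.

V_out ≈ 3.63 V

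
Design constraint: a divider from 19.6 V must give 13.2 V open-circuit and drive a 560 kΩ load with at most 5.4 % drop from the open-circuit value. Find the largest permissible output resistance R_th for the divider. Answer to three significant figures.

Loading drop = R_th/(R_th + R_L) ≤ 0.0540, so R_th ≤ R_L · ε/(1−ε) = 560 kΩ × 0.0540/0.9460 = 32.0 kΩ.

R_th ≤ 32.0 kΩ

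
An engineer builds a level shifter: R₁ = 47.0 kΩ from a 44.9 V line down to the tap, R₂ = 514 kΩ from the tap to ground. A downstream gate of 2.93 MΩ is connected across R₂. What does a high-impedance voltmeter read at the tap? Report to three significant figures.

The load sits in parallel with R₂: R₂‖R_L = (514 × 2930) / (514 + 2930) = 437.3 kΩ.
V_out = 44.9 × 437.3 / (47.0 + 437.3) = 44.9 × 437.3/484.3 = 40.5 V.

V_out ≈ 40.5 V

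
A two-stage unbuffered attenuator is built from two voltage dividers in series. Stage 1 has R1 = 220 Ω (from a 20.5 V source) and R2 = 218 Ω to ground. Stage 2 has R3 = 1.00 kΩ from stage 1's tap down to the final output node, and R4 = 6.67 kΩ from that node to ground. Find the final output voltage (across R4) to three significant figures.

V_out ≈ 8.75 V

Stage 2 presents R3+R4 = 7670 Ω as a load on stage 1's tap.
Stage 1's lower leg becomes R2‖(R3+R4) = 212.0 Ω, so V_mid = 20.5 × 212.0/432.0 = 10.06 V.
Stage 2 is itself unloaded: V_out = V_mid × R4/(R3+R4) = 10.06 × 6670/7670 = 8.75 V.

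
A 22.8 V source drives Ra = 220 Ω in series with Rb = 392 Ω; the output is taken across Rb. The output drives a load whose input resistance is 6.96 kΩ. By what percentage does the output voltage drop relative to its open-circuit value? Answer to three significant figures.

1.98 %

The divider's output (Thévenin) resistance is Ra‖Rb = 140.9 Ω.
Fractional drop under load = R_th/(R_th + R_L) = 140.9 / (140.9 + 6960) = 0.01984.
So the output falls by 1.98 %.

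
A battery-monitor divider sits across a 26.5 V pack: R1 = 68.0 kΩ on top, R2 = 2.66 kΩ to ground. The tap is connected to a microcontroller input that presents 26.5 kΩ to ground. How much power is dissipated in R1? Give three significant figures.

P ≈ 9.63 mW

Total resistance from the source is R1 + (R2‖R_L) = 70.42 kΩ, so I = 26.5/70.42 kΩ = 0.3763 mA.
P = I²·R1 = (0.3763 mA)² × 68.0 kΩ = 9.63 mW.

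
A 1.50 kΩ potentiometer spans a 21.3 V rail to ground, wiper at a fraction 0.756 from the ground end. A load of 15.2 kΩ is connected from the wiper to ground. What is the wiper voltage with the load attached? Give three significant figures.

The wiper splits the pot into (1−α)R = 366.0 Ω above and αR = 1134 Ω below.
Lower section ‖ load = 1055 Ω.
V_wiper = 21.3 × 1055/(366.0 + 1055) = 15.8 V.

V ≈ 15.8 V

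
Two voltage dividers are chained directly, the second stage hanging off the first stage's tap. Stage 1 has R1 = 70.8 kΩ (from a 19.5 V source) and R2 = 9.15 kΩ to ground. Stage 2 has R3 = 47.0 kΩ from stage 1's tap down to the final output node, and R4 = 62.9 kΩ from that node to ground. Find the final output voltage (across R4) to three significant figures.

V_out ≈ 1.19 V

Stage 2 presents R3+R4 = 109.9 kΩ as a load on stage 1's tap.
Stage 1's lower leg becomes R2‖(R3+R4) = 8.447 kΩ, so V_mid = 19.5 × 8.447/79.25 = 2.078 V.
Stage 2 is itself unloaded: V_out = V_mid × R4/(R3+R4) = 2.078 × 62.9/109.9 = 1.19 V.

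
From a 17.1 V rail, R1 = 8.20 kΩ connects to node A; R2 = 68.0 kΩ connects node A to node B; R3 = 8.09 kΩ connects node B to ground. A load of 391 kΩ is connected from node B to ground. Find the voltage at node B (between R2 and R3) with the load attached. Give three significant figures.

At node B, R3 is in parallel with the load: R3‖R_L = 7.926 kΩ.
Below node A the resistance is R2 + (R3‖R_L) = 75.93 kΩ, so V_A = 17.1 × 75.93/84.13 = 15.43 V.
Then V_B = V_A × (R3‖R_L)/(R2 + R3‖R_L) = 15.43 × 7.926/75.93 = 1.61 V.

V ≈ 1.61 V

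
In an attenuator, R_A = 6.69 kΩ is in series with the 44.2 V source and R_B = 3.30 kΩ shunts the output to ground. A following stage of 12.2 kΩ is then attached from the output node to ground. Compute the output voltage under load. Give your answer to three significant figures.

V_out ≈ 12.4 V

The load sits in parallel with R_B: R_B‖R_L = (3.30 × 12.2) / (3.30 + 12.2) = 2.597 kΩ.
V_out = 44.2 × 2.597 / (6.69 + 2.597) = 44.2 × 2.597/9.287 = 12.4 V.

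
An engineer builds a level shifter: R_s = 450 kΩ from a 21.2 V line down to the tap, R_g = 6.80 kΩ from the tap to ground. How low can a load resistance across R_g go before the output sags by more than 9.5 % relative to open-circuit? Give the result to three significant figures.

Output resistance R_th = R_s‖R_g = (450 × 6.80)/456.8 = 6.699 kΩ.
The fractional drop is R_th/(R_th + R_L); requiring this ≤ 0.0950 gives R_L ≥ R_th(1/0.0950 − 1) = 6.699 × 9.526 = 63.8 kΩ.

R_L(min) ≈ 63.8 kΩ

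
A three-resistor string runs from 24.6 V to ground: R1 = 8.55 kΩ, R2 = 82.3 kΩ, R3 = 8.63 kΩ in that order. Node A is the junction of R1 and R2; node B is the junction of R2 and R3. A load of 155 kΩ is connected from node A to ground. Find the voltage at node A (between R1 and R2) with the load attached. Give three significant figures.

Below node A the series string R2+R3 = 90.93 kΩ sits in parallel with the 155 kΩ load: 57.31 kΩ.
V_A = 24.6 × 57.31/(8.55 + 57.31) = 21.4 V.

V ≈ 21.4 V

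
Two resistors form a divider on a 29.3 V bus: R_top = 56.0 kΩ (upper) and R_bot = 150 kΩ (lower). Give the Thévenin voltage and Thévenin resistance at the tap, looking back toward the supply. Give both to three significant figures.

V_th is the open-circuit tap voltage: 29.3 × 150/(56.0 + 150) = 21.3 V.
With the supply zeroed, R_top and R_bot appear in parallel from the tap: R_th = R_top‖R_bot = (56.0 × 150)/206.0 = 40.8 kΩ.

V_th = 21.3 V, R_th = 40.8 kΩ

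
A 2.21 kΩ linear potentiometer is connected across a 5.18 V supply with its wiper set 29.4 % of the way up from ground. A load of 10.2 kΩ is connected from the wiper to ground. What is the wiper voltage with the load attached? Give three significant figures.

The wiper splits the pot into (1−α)R = 1560 Ω above and αR = 649.7 Ω below.
Lower section ‖ load = 610.8 Ω.
V_wiper = 5.18 × 610.8/(1560 + 610.8) = 1.46 V.

V ≈ 1.46 V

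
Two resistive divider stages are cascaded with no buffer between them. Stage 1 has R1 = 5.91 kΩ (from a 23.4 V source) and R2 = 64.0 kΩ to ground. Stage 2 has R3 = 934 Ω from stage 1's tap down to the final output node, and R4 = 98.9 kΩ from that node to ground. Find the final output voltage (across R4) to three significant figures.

Stage 2 presents R3+R4 = 99830 Ω as a load on stage 1's tap.
Stage 1's lower leg becomes R2‖(R3+R4) = 39000 Ω, so V_mid = 23.4 × 39000/44910 = 20.32 V.
Stage 2 is itself unloaded: V_out = V_mid × R4/(R3+R4) = 20.32 × 98900/99830 = 20.1 V.

V_out ≈ 20.1 V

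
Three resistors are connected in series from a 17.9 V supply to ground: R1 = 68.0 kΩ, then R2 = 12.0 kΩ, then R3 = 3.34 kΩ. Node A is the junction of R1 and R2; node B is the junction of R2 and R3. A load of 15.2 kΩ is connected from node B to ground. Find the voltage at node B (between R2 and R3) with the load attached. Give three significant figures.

V ≈ 0.592 V

At node B, R3 is in parallel with the load: R3‖R_L = 2.738 kΩ.
Below node A the resistance is R2 + (R3‖R_L) = 14.74 kΩ, so V_A = 17.9 × 14.74/82.74 = 3.189 V.
Then V_B = V_A × (R3‖R_L)/(R2 + R3‖R_L) = 3.189 × 2.738/14.74 = 0.592 V.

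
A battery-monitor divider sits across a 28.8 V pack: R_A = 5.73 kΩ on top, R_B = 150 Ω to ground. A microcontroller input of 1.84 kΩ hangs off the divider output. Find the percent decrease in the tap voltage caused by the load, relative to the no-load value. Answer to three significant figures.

7.36 %

The divider's output (Thévenin) resistance is R_A‖R_B = 146.2 Ω.
Fractional drop under load = R_th/(R_th + R_L) = 146.2 / (146.2 + 1840) = 0.07360.
So the output falls by 7.36 %.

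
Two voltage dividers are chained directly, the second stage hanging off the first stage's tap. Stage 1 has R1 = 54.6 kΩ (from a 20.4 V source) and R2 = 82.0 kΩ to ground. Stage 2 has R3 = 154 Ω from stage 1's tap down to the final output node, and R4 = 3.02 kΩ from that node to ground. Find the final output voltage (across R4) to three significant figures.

Stage 2 presents R3+R4 = 3174 Ω as a load on stage 1's tap.
Stage 1's lower leg becomes R2‖(R3+R4) = 3056 Ω, so V_mid = 20.4 × 3056/57660 = 1.081 V.
Stage 2 is itself unloaded: V_out = V_mid × R4/(R3+R4) = 1.081 × 3020/3174 = 1.03 V.

V_out ≈ 1.03 V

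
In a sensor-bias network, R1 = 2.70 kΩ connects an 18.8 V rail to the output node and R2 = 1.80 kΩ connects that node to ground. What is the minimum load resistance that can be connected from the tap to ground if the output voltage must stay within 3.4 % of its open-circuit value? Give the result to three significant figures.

R_L(min) ≈ 30.7 kΩ

Output resistance R_th = R1‖R2 = (2.70 × 1.80)/4.500 = 1.080 kΩ.
The fractional drop is R_th/(R_th + R_L); requiring this ≤ 0.0340 gives R_L ≥ R_th(1/0.0340 − 1) = 1.080 × 28.41 = 30.7 kΩ.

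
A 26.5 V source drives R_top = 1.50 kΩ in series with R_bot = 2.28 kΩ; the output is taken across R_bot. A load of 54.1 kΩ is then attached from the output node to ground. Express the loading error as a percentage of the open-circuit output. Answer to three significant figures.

The divider's output (Thévenin) resistance is R_top‖R_bot = 0.9048 kΩ.
Fractional drop under load = R_th/(R_th + R_L) = 0.9048 / (0.9048 + 54.1) = 0.01645.
So the output falls by 1.64 %.

1.64 %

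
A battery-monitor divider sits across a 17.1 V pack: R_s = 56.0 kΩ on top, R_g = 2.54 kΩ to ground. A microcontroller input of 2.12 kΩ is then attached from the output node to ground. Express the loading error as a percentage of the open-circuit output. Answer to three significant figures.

The divider's output (Thévenin) resistance is R_s‖R_g = 2.430 kΩ.
Fractional drop under load = R_th/(R_th + R_L) = 2.430 / (2.430 + 2.12) = 0.5340.
So the output falls by 53.4 %.

53.4 %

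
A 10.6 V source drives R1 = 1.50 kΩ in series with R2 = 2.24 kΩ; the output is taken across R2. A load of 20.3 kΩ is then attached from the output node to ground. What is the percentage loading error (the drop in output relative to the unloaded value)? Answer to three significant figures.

4.24 %

The divider's output (Thévenin) resistance is R1‖R2 = 0.8984 kΩ.
Fractional drop under load = R_th/(R_th + R_L) = 0.8984 / (0.8984 + 20.3) = 0.04238.
So the output falls by 4.24 %.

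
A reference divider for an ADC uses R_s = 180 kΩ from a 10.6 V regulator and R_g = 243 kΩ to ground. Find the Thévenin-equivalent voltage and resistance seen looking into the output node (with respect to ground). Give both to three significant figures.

V_th = 6.09 V, R_th = 103 kΩ

V_th is the open-circuit tap voltage: 10.6 × 243/(180 + 243) = 6.09 V.
With the supply zeroed, R_s and R_g appear in parallel from the tap: R_th = R_s‖R_g = (180 × 243)/423.0 = 103 kΩ.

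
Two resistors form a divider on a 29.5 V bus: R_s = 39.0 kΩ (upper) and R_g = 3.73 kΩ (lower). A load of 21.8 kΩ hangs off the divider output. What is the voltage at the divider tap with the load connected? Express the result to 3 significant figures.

V_out ≈ 2.23 V

The load sits in parallel with R_g: R_g‖R_L = (3.73 × 21.8) / (3.73 + 21.8) = 3.185 kΩ.
V_out = 29.5 × 3.185 / (39.0 + 3.185) = 29.5 × 3.185/42.19 = 2.23 V.
(Unloaded it would have been 2.58 V.)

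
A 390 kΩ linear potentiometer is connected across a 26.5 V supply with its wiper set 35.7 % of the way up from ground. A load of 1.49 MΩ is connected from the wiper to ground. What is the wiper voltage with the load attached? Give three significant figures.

The wiper splits the pot into (1−α)R = 250.8 kΩ above and αR = 139.2 kΩ below.
Lower section ‖ load = 127.3 kΩ.
V_wiper = 26.5 × 127.3/(250.8 + 127.3) = 8.92 V.

V ≈ 8.92 V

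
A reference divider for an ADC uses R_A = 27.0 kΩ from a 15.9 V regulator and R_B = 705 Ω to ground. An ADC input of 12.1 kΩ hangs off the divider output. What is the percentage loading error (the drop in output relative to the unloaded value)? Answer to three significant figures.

5.37 %

The divider's output (Thévenin) resistance is R_A‖R_B = 687.1 Ω.
Fractional drop under load = R_th/(R_th + R_L) = 687.1 / (687.1 + 12100) = 0.05373.
So the output falls by 5.37 %.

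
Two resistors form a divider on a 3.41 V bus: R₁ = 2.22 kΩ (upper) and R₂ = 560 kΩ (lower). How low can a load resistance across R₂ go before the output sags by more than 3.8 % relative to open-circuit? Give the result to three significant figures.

Output resistance R_th = R₁‖R₂ = (2.22 × 560)/562.2 = 2.211 kΩ.
The fractional drop is R_th/(R_th + R_L); requiring this ≤ 0.0380 gives R_L ≥ R_th(1/0.0380 − 1) = 2.211 × 25.32 = 56.0 kΩ.

R_L(min) ≈ 56.0 kΩ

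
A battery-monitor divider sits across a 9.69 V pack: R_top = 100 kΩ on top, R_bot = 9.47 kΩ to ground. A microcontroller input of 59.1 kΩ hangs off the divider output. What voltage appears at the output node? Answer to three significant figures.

V_out ≈ 0.731 V

The load sits in parallel with R_bot: R_bot‖R_L = (9.47 × 59.1) / (9.47 + 59.1) = 8.162 kΩ.
V_out = 9.69 × 8.162 / (100 + 8.162) = 9.69 × 8.162/108.2 = 0.731 V.
(Unloaded it would have been 0.838 V.)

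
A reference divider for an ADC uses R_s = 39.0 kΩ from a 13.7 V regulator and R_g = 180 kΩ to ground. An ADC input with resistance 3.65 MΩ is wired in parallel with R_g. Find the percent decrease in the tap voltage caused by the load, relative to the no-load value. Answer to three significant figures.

The divider's output (Thévenin) resistance is R_s‖R_g = 32.05 kΩ.
Fractional drop under load = R_th/(R_th + R_L) = 32.05 / (32.05 + 3650) = 0.008706.
So the output falls by 0.871 %.

0.871 %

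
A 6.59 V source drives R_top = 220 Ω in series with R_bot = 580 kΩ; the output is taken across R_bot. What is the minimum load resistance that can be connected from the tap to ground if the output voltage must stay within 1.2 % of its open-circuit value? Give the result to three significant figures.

R_L(min) ≈ 18.1 kΩ

Output resistance R_th = R_top‖R_bot = (220 × 580000)/580200 = 219.9 Ω.
The fractional drop is R_th/(R_th + R_L); requiring this ≤ 0.0120 gives R_L ≥ R_th(1/0.0120 − 1) = 219.9 × 82.33 = 18.1 kΩ.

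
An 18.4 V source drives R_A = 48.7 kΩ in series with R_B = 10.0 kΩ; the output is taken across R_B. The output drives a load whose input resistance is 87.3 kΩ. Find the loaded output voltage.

The load sits in parallel with R_B: R_B‖R_L = (10.0 × 87.3) / (10.0 + 87.3) = 8.972 kΩ.
V_out = 18.4 × 8.972 / (48.7 + 8.972) = 18.4 × 8.972/57.67 = 2.86 V.

V_out ≈ 2.86 V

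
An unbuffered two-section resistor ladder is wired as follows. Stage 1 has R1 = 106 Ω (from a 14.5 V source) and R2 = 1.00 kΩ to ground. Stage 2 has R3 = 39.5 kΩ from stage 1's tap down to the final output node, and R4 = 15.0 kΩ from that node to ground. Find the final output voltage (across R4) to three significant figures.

V_out ≈ 3.60 V

Stage 2 presents R3+R4 = 54500 Ω as a load on stage 1's tap.
Stage 1's lower leg becomes R2‖(R3+R4) = 982.0 Ω, so V_mid = 14.5 × 982.0/1088 = 13.09 V.
Stage 2 is itself unloaded: V_out = V_mid × R4/(R3+R4) = 13.09 × 15000/54500 = 3.60 V.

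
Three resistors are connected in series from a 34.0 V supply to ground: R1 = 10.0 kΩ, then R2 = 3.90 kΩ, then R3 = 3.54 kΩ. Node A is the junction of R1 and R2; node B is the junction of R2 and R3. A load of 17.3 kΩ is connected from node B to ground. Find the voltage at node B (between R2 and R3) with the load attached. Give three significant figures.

At node B, R3 is in parallel with the load: R3‖R_L = 2.939 kΩ.
Below node A the resistance is R2 + (R3‖R_L) = 6.839 kΩ, so V_A = 34.0 × 6.839/16.84 = 13.81 V.
Then V_B = V_A × (R3‖R_L)/(R2 + R3‖R_L) = 13.81 × 2.939/6.839 = 5.93 V.

V ≈ 5.93 V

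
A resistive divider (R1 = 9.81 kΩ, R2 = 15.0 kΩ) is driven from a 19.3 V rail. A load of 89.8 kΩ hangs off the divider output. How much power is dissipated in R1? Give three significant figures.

P ≈ 7.11 mW

Total resistance from the source is R1 + (R2‖R_L) = 22.66 kΩ, so I = 19.3/22.66 kΩ = 0.8516 mA.
P = I²·R1 = (0.8516 mA)² × 9.81 kΩ = 7.11 mW.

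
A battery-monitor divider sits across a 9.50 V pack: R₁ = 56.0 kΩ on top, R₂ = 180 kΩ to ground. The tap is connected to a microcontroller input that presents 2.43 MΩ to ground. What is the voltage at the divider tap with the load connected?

V_out ≈ 7.12 V

The load sits in parallel with R₂: R₂‖R_L = (180 × 2430) / (180 + 2430) = 167.6 kΩ.
V_out = 9.50 × 167.6 / (56.0 + 167.6) = 9.50 × 167.6/223.6 = 7.12 V.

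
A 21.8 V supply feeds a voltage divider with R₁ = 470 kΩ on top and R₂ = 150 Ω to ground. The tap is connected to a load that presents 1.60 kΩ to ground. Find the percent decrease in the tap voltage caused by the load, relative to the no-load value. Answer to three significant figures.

8.57 %

Unloaded V = 21.8 × 150/470200 = 0.0069552 V.
Loaded: R₂‖R_L = 137.1 Ω, giving V = 21.8 × 137.1/470100 = 0.0063592 V.
Drop = (0.0069552 − 0.0063592) / 0.0069552 = 8.57 %.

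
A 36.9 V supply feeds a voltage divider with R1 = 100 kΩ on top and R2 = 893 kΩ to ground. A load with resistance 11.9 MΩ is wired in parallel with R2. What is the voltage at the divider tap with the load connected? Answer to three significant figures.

The load sits in parallel with R2: R2‖R_L = (893 × 11900) / (893 + 11900) = 830.7 kΩ.
V_out = 36.9 × 830.7 / (100 + 830.7) = 36.9 × 830.7/930.7 = 32.9 V.

V_out ≈ 32.9 V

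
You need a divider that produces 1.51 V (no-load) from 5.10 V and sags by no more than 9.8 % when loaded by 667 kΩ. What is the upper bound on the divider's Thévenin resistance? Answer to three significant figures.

Loading drop = R_th/(R_th + R_L) ≤ 0.0980, so R_th ≤ R_L · ε/(1−ε) = 667 kΩ × 0.0980/0.9020 = 72.5 kΩ.
(Any R1, R2 with R2/(R1+R2) = 0.296 and R1‖R2 ≤ 72.5 kΩ will meet the spec.)

R_th ≤ 72.5 kΩ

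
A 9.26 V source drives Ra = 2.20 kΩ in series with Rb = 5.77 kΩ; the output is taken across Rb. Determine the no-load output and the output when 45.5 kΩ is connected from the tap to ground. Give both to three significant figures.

Open-circuit: V = 9.26 × 5.77/(2.20 + 5.77) = 6.70 V.
With the load, Rb becomes Rb‖R_L = 5.121 kΩ, so V = 9.26 × 5.121/7.321 = 6.48 V.

Unloaded: 6.70 V; loaded: 6.48 V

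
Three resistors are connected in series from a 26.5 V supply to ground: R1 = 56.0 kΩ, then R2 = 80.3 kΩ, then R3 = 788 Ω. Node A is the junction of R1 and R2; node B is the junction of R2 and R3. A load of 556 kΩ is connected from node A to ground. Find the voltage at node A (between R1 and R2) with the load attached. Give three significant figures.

V ≈ 14.8 V

Below node A the series string R2+R3 = 81090 Ω sits in parallel with the 556000 Ω load: 70770 Ω.
V_A = 26.5 × 70770/(56000 + 70770) = 14.8 V.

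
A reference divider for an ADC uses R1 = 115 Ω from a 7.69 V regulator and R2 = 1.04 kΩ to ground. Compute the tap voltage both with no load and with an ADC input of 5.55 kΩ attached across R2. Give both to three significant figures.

Unloaded: 6.92 V; loaded: 6.80 V

Open-circuit: V = 7.69 × 1040/(115 + 1040) = 6.92 V.
With the load, R2 becomes R2‖R_L = 875.9 Ω, so V = 7.69 × 875.9/990.9 = 6.80 V.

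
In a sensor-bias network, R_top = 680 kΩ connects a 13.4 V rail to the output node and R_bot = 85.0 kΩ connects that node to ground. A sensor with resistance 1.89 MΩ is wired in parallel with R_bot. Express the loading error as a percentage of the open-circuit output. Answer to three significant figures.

3.84 %

The divider's output (Thévenin) resistance is R_top‖R_bot = 75.56 kΩ.
Fractional drop under load = R_th/(R_th + R_L) = 75.56 / (75.56 + 1890) = 0.03844.
So the output falls by 3.84 %.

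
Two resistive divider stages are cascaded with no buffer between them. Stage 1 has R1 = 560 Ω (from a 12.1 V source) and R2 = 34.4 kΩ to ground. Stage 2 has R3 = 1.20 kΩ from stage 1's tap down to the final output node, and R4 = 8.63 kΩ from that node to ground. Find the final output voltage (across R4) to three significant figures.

V_out ≈ 9.90 V

Stage 2 presents R3+R4 = 9830 Ω as a load on stage 1's tap.
Stage 1's lower leg becomes R2‖(R3+R4) = 7645 Ω, so V_mid = 12.1 × 7645/8205 = 11.27 V.
Stage 2 is itself unloaded: V_out = V_mid × R4/(R3+R4) = 11.27 × 8630/9830 = 9.90 V.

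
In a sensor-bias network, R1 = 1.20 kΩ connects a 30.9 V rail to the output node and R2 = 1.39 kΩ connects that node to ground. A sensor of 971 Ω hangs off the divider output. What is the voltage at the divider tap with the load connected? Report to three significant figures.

V_out ≈ 9.97 V

The load sits in parallel with R2: R2‖R_L = (1390 × 971) / (1390 + 971) = 571.7 Ω.
V_out = 30.9 × 571.7 / (1200 + 571.7) = 30.9 × 571.7/1772 = 9.97 V.
(Unloaded it would have been 16.6 V.)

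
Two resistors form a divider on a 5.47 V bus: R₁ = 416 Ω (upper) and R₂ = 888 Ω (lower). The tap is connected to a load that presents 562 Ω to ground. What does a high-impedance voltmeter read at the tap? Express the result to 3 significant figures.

The load sits in parallel with R₂: R₂‖R_L = (888 × 562) / (888 + 562) = 344.2 Ω.
V_out = 5.47 × 344.2 / (416 + 344.2) = 5.47 × 344.2/760.2 = 2.48 V.

V_out ≈ 2.48 V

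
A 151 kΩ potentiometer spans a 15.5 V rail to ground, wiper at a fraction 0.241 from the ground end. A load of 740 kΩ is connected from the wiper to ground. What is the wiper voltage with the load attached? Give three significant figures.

The wiper splits the pot into (1−α)R = 114.6 kΩ above and αR = 36.39 kΩ below.
Lower section ‖ load = 34.69 kΩ.
V_wiper = 15.5 × 34.69/(114.6 + 34.69) = 3.60 V.

V ≈ 3.60 V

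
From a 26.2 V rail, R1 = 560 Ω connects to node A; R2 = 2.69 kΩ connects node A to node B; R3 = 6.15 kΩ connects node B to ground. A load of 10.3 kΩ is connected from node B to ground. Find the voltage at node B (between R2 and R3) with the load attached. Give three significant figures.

V ≈ 14.2 V

At node B, R3 is in parallel with the load: R3‖R_L = 3851 Ω.
Below node A the resistance is R2 + (R3‖R_L) = 6541 Ω, so V_A = 26.2 × 6541/7101 = 24.13 V.
Then V_B = V_A × (R3‖R_L)/(R2 + R3‖R_L) = 24.13 × 3851/6541 = 14.2 V.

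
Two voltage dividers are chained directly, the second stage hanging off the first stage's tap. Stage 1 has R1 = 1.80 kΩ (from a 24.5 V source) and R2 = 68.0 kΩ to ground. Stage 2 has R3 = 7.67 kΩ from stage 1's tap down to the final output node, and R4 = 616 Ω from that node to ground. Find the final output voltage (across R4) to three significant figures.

Stage 2 presents R3+R4 = 8286 Ω as a load on stage 1's tap.
Stage 1's lower leg becomes R2‖(R3+R4) = 7386 Ω, so V_mid = 24.5 × 7386/9186 = 19.70 V.
Stage 2 is itself unloaded: V_out = V_mid × R4/(R3+R4) = 19.70 × 616/8286 = 1.46 V.

V_out ≈ 1.46 V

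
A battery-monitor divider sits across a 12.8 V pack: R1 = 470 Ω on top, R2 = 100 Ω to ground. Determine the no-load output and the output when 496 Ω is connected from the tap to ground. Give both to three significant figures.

Open-circuit: V = 12.8 × 100/(470 + 100) = 2.25 V.
With the load, R2 becomes R2‖R_L = 83.22 Ω, so V = 12.8 × 83.22/553.2 = 1.93 V.

Unloaded: 2.25 V; loaded: 1.93 V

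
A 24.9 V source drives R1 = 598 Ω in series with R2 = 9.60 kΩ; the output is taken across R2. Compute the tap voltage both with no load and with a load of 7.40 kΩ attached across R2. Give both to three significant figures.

Open-circuit: V = 24.9 × 9600/(598 + 9600) = 23.4 V.
With the load, R2 becomes R2‖R_L = 4179 Ω, so V = 24.9 × 4179/4777 = 21.8 V.

Unloaded: 23.4 V; loaded: 21.8 V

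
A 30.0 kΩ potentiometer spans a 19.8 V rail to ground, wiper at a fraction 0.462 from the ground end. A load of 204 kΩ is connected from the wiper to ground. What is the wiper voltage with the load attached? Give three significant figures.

V ≈ 8.83 V

The wiper splits the pot into (1−α)R = 16.14 kΩ above and αR = 13.86 kΩ below.
Lower section ‖ load = 12.98 kΩ.
V_wiper = 19.8 × 12.98/(16.14 + 12.98) = 8.83 V.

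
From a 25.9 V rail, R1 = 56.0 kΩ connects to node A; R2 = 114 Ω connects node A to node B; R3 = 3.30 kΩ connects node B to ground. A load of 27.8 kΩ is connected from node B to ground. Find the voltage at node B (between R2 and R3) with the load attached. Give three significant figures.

V ≈ 1.29 V

At node B, R3 is in parallel with the load: R3‖R_L = 2950 Ω.
Below node A the resistance is R2 + (R3‖R_L) = 3064 Ω, so V_A = 25.9 × 3064/59060 = 1.344 V.
Then V_B = V_A × (R3‖R_L)/(R2 + R3‖R_L) = 1.344 × 2950/3064 = 1.29 V.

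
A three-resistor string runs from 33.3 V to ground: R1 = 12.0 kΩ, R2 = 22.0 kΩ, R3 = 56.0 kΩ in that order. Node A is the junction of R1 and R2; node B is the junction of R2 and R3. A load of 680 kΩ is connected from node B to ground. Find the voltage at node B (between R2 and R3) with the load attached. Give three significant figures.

V ≈ 20.1 V

At node B, R3 is in parallel with the load: R3‖R_L = 51.74 kΩ.
Below node A the resistance is R2 + (R3‖R_L) = 73.74 kΩ, so V_A = 33.3 × 73.74/85.74 = 28.64 V.
Then V_B = V_A × (R3‖R_L)/(R2 + R3‖R_L) = 28.64 × 51.74/73.74 = 20.1 V.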